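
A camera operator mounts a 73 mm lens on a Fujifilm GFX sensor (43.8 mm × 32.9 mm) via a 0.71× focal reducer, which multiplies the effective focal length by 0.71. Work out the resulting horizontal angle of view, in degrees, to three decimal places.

Effective focal length f = 73 × 0.71 = 51.83 mm.
α = 2·arctan(43.8 / (2 × 51.83)) = 2·arctan(0.42254) ≈ 45.8115°.

45.812°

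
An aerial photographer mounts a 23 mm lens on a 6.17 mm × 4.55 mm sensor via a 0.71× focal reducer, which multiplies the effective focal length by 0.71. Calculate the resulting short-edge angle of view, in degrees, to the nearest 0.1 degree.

Effective focal length f = 23 × 0.71 = 16.33 mm.
α = 2·arctan(4.55 / (2 × 16.33)) = 2·arctan(0.13931) ≈ 15.8621°.

15.9°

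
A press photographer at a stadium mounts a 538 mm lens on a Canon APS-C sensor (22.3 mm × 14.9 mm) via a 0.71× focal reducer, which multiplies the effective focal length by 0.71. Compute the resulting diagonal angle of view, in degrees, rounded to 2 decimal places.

4.02°

Effective focal length f = 538 × 0.71 = 381.98 mm.
Sensor diagonal = √(22.3² + 14.9²) = √719.3000 ≈ 26.8198 mm.
α = 2·arctan(26.820 / (2 × 381.98)) = 2·arctan(0.03511) ≈ 4.0212°.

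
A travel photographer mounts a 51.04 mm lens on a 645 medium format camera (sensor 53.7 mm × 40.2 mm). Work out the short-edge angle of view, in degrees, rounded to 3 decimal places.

Angle of view α = 2·arctan(h/2f) with h = 40.2 mm and f = 51.04 mm.
h/2f = 0.39381; arctan(0.39381) ≈ 21.4950°, so α ≈ 42.9899°.

42.990°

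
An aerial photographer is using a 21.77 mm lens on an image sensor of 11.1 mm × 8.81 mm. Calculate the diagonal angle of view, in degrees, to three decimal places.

Sensor diagonal = √(11.1² + 8.81²) = √200.8261 ≈ 14.1713 mm.
Angle of view α = 2·arctan(d/2f) with d = 14.1713 mm and f = 21.77 mm.
d/2f = 0.32548; arctan(0.32548) ≈ 18.0289°, so α ≈ 36.0579°.

36.058°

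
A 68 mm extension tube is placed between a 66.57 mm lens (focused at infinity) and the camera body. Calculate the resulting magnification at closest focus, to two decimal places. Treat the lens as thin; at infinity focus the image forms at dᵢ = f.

The tube moves the image plane from f to f + e, so dᵢ = 66.57 + 68 = 134.57 mm. Focus is achieved when 1/f = 1/dₒ + 1/dᵢ, giving dₒ = 1/(1/f − 1/(f+e)).
Magnification m = dᵢ/dₒ = (f+e)·(1/f − 1/(f+e)) = e/f = 68/66.57 ≈ 1.0215.

1.02×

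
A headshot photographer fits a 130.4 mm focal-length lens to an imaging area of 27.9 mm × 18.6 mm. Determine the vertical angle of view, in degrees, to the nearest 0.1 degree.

8.2°

Angle of view α = 2·arctan(h/2f) with h = 18.6 mm and f = 130.4 mm.
h/2f = 0.07132; arctan(0.07132) ≈ 4.0794°, so α ≈ 8.1587°.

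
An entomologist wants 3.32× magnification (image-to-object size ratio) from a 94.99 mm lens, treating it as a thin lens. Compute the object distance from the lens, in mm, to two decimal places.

With m = dᵢ/dₒ and 1/f = 1/dₒ + 1/dᵢ, substituting dᵢ = m·dₒ gives 1/f = (1 + 1/m)/dₒ, hence dₒ = f·(1 + 1/m).
dₒ = 94.99 × (1 + 1/3.32) = 94.99 × 1.30120 ≈ 123.601 mm.

123.60 mm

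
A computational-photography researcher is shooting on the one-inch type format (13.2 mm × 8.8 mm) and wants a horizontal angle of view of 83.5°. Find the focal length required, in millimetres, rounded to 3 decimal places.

7.395 mm

From α = 2·arctan(w/2f) we get f = w / (2·tan(α/2)).
With w = 13.2 mm and α/2 = 41.75°, tan(α/2) ≈ 0.89253, so f ≈ 13.2 / 1.78507 ≈ 7.3947 mm.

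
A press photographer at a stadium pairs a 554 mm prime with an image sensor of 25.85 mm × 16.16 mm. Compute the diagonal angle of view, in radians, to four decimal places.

0.0550 rad

Sensor diagonal = √(25.85² + 16.16²) = √929.3681 ≈ 30.4855 mm.
Angle of view α = 2·arctan(d/2f) with d = 30.4855 mm and f = 554 mm.
d/2f = 0.02751; arctan(0.02751) ≈ 0.0275 rad, so α ≈ 0.0550 rad.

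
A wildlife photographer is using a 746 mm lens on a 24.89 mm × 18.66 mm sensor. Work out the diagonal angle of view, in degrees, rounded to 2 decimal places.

2.39°

Sensor diagonal = √(24.89² + 18.66²) = √967.7077 ≈ 31.1080 mm.
Angle of view α = 2·arctan(d/2f) with d = 31.1080 mm and f = 746 mm.
d/2f = 0.02085; arctan(0.02085) ≈ 1.1944°, so α ≈ 2.3889°.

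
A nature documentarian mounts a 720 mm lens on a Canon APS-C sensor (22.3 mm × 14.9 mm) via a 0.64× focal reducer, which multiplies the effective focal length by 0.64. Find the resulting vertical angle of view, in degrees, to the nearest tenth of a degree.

Effective focal length f = 720 × 0.64 = 460.8 mm.
α = 2·arctan(14.9 / (2 × 460.8)) = 2·arctan(0.01617) ≈ 1.8525°.

1.9°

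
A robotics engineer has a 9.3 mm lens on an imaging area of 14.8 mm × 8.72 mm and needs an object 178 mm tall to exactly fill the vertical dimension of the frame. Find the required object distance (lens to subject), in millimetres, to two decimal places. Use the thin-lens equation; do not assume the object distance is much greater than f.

199.14 mm

Magnification m = h/W = dᵢ/dₒ; combined with 1/f = 1/dₒ + 1/dᵢ this gives dₒ = f·(1 + W/h).
dₒ = 9.3 mm × (1 + 178/8.72) = 9.3 × 21.4128 ≈ 199.139 mm.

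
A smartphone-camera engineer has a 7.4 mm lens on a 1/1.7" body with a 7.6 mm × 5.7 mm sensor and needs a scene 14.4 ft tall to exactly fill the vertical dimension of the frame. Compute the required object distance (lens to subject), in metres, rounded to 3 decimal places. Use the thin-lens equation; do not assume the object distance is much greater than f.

5.706 m

W: 14.4 ft × 304.8 mm/ft = 4389.12 mm.
Magnification m = h/W = dᵢ/dₒ; combined with 1/f = 1/dₒ + 1/dᵢ this gives dₒ = f·(1 + W/h).
dₒ = 7.4 mm × (1 + 4389.12/5.7) = 7.4 × 771.0210 ≈ 5705.556 mm = 5.70556 m.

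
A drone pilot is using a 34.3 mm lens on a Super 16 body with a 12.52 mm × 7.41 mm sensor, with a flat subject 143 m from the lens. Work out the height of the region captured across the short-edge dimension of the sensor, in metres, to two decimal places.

30.89 m

dₒ: 143 m = 143000 mm.
Similar triangles through the lens centre give W/dₒ = h/dᵢ; with 1/f = 1/dₒ + 1/dᵢ this gives W = h·(dₒ − f)/f.
W = 7.41 mm × (143000 − 34.3) / 34.3 = 7.41 × 4168.0962 ≈ 30885.593 mm = 30.8856 m.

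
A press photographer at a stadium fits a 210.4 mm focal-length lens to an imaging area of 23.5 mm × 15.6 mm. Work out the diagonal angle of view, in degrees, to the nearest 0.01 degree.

7.67°

Sensor diagonal = √(23.5² + 15.6²) = √795.6100 ≈ 28.2066 mm.
Angle of view α = 2·arctan(d/2f) with d = 28.2066 mm and f = 210.4 mm.
d/2f = 0.06703; arctan(0.06703) ≈ 3.8348°, so α ≈ 7.6697°.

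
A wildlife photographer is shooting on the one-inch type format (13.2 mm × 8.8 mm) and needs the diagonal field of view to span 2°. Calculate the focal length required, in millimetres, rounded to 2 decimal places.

Sensor diagonal = √(13.2² + 8.8²) = √251.6800 ≈ 15.8644 mm.
From α = 2·arctan(d/2f) we get f = d / (2·tan(α/2)).
With d = 15.8644 mm and α/2 = 1°, tan(α/2) ≈ 0.01746, so f ≈ 15.8644 / 0.03491 ≈ 454.4362 mm.

454.44 mm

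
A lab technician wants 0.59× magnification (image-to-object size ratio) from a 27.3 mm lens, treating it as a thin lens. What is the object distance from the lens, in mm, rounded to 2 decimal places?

With m = dᵢ/dₒ and 1/f = 1/dₒ + 1/dᵢ, substituting dᵢ = m·dₒ gives 1/f = (1 + 1/m)/dₒ, hence dₒ = f·(1 + 1/m).
dₒ = 27.3 × (1 + 1/0.59) = 27.3 × 2.69492 ≈ 73.571 mm.

73.57 mm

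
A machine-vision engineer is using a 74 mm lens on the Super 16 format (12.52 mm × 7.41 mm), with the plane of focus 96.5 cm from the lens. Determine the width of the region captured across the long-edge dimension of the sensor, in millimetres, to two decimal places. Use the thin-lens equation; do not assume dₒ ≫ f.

dₒ: 96.5 cm = 965 mm.
Similar triangles through the lens centre give W/dₒ = w/dᵢ; with 1/f = 1/dₒ + 1/dᵢ this gives W = w·(dₒ − f)/f.
W = 12.52 mm × (965 − 74) / 74 = 12.52 × 12.0405 ≈ 150.748 mm.

150.75 mm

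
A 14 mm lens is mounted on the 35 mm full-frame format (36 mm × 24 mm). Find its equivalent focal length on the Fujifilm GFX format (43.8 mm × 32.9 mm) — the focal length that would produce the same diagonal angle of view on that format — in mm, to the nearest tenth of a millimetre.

17.7 mm

Sensor diagonal = √(36² + 24²) = √1872.0000 ≈ 43.2666 mm.
Sensor diagonal = √(43.8² + 32.9²) = √3000.8500 ≈ 54.7800 mm.
Equal angle of view means equal diagonal/f ratio, so f₂ = f₁ · (diagonal₂/diagonal₁) = 14 × 54.7800/43.2666.
f₂ = 14 × 1.26610 ≈ 17.725 mm.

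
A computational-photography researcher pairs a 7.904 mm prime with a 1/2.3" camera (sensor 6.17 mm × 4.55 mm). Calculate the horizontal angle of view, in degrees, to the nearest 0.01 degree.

42.64°

Angle of view α = 2·arctan(w/2f) with w = 6.17 mm and f = 7.904 mm.
w/2f = 0.39031; arctan(0.39031) ≈ 21.3211°, so α ≈ 42.6423°.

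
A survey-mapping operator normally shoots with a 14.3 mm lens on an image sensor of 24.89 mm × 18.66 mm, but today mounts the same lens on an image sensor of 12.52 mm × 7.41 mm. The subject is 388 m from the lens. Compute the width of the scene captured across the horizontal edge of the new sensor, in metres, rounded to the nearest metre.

The focal length stays 14.3 mm; the relevant sensor dimension is now w = 12.52 mm. Object distance dₒ = 388 m = 388000 mm.
Thin-lens field width W = w·(dₒ − f)/f = 12.52 × (388000 − 14.3)/14.3 ≈ 339690.977 mm = 339.691 m.

340 m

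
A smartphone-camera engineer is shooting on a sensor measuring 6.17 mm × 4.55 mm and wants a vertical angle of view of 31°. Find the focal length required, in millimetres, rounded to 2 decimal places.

8.20 mm

From α = 2·arctan(h/2f) we get f = h / (2·tan(α/2)).
With h = 4.55 mm and α/2 = 15.5°, tan(α/2) ≈ 0.27732, so f ≈ 4.55 / 0.55465 ≈ 8.2034 mm.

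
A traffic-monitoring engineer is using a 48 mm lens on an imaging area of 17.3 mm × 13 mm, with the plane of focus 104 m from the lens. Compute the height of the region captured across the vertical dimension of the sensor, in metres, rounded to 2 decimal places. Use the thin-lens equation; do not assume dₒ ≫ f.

dₒ: 104 m = 104000 mm.
Similar triangles through the lens centre give W/dₒ = h/dᵢ; with 1/f = 1/dₒ + 1/dᵢ this gives W = h·(dₒ − f)/f.
W = 13 mm × (104000 − 48) / 48 = 13 × 2165.6667 ≈ 28153.667 mm = 28.1537 m.

28.15 m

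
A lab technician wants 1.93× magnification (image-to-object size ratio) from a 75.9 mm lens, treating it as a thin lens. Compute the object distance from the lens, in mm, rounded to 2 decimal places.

115.23 mm

With m = dᵢ/dₒ and 1/f = 1/dₒ + 1/dᵢ, substituting dᵢ = m·dₒ gives 1/f = (1 + 1/m)/dₒ, hence dₒ = f·(1 + 1/m).
dₒ = 75.9 × (1 + 1/1.93) = 75.9 × 1.51813 ≈ 115.226 mm.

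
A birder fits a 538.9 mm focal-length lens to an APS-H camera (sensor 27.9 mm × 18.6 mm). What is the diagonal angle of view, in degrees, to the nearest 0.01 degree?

Sensor diagonal = √(27.9² + 18.6²) = √1124.3700 ≈ 33.5316 mm.
Angle of view α = 2·arctan(d/2f) with d = 33.5316 mm and f = 538.9 mm.
d/2f = 0.03111; arctan(0.03111) ≈ 1.7820°, so α ≈ 3.5639°.

3.56°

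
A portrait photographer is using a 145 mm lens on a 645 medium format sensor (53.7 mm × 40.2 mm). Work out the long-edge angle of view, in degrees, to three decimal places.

Angle of view α = 2·arctan(w/2f) with w = 53.7 mm and f = 145 mm.
w/2f = 0.18517; arctan(0.18517) ≈ 10.4908°, so α ≈ 20.9815°.

20.982°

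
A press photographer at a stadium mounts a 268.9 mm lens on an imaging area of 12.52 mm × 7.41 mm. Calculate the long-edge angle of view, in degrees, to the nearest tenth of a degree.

Angle of view α = 2·arctan(w/2f) with w = 12.52 mm and f = 268.9 mm.
w/2f = 0.02328; arctan(0.02328) ≈ 1.3336°, so α ≈ 2.6672°.

2.7°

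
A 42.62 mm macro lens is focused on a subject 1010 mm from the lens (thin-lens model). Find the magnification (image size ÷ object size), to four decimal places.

0.0441×

Thin lens: 1/f = 1/dₒ + 1/dᵢ → 1/dᵢ = 1/42.62 − 1/1010 = 0.0224731 mm⁻¹, so dᵢ ≈ 44.4977 mm.
Magnification m = dᵢ/dₒ = 44.4977/1010 ≈ 0.04406.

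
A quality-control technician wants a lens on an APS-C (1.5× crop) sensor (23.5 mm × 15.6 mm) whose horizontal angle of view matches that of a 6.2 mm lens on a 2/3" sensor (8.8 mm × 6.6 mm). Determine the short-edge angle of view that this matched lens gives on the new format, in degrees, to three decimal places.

Equal horizontal AOV ⇒ f₂ = f₁ · 23.5/8.8 = 6.2 × 2.67045 ≈ 16.5568 mm.
Short-edge AOV on the new format = 2·arctan(15.6 / (2 × 16.5568)) = 2·arctan(0.47111) ≈ 50.4507°.

50.451°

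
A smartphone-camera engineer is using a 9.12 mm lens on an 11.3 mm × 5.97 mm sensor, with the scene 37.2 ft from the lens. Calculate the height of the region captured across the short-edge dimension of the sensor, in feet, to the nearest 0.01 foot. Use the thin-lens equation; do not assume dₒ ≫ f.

dₒ: 37.2 ft × 304.8 mm/ft = 11338.56 mm.
Similar triangles through the lens centre give W/dₒ = h/dᵢ; with 1/f = 1/dₒ + 1/dᵢ this gives W = h·(dₒ − f)/f.
W = 5.97 mm × (11338.6 − 9.12) / 9.12 = 5.97 × 1242.2631 ≈ 7416.311 mm = 7416.311/304.8 ft = 24.3317 ft.

24.33 ft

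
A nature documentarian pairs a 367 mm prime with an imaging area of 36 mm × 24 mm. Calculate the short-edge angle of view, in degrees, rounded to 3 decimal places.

3.746°

Angle of view α = 2·arctan(h/2f) with h = 24 mm and f = 367 mm.
h/2f = 0.03270; arctan(0.03270) ≈ 1.8728°, so α ≈ 3.7455°.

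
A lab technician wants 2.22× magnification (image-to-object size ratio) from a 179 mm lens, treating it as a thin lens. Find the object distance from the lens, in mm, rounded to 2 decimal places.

259.63 mm

With m = dᵢ/dₒ and 1/f = 1/dₒ + 1/dᵢ, substituting dᵢ = m·dₒ gives 1/f = (1 + 1/m)/dₒ, hence dₒ = f·(1 + 1/m).
dₒ = 179 × (1 + 1/2.22) = 179 × 1.45045 ≈ 259.631 mm.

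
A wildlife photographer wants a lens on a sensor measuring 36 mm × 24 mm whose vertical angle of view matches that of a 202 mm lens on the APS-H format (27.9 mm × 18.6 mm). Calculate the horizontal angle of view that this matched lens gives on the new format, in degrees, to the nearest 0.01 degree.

Equal vertical AOV ⇒ f₂ = f₁ · 24/18.6 = 202 × 1.29032 ≈ 260.6452 mm.
Horizontal AOV on the new format = 2·arctan(36 / (2 × 260.6452)) = 2·arctan(0.06906) ≈ 7.9011°.

7.90°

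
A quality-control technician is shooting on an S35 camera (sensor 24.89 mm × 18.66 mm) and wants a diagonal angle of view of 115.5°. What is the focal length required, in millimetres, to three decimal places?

9.814 mm

Sensor diagonal = √(24.89² + 18.66²) = √967.7077 ≈ 31.1080 mm.
From α = 2·arctan(d/2f) we get f = d / (2·tan(α/2)).
With d = 31.1080 mm and α/2 = 57.75°, tan(α/2) ≈ 1.58490, so f ≈ 31.1080 / 3.16981 ≈ 9.8138 mm.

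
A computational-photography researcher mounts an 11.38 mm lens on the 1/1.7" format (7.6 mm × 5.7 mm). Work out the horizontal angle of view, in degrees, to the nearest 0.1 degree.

36.9°

Angle of view α = 2·arctan(w/2f) with w = 7.6 mm and f = 11.38 mm.
w/2f = 0.33392; arctan(0.33392) ≈ 18.4652°, so α ≈ 36.9303°.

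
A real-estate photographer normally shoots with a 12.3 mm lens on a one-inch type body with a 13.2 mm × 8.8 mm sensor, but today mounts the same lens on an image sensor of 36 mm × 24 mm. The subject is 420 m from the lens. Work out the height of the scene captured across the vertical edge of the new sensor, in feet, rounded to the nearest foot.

2689 ft

The focal length stays 12.3 mm; the relevant sensor dimension is now h = 24 mm. Object distance dₒ = 420 m = 420000 mm.
Thin-lens field height W = h·(dₒ − f)/f = 24 × (420000 − 12.3)/12.3 ≈ 819488.195 mm = 819488.195/304.8 ft = 2688.61 ft.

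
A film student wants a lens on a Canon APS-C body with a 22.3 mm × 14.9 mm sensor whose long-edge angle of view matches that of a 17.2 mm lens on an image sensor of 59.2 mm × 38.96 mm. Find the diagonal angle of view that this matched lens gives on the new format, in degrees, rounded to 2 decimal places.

Equal long-edge AOV ⇒ f₂ = f₁ · 22.3/59.2 = 17.2 × 0.37669 ≈ 6.4791 mm.
Sensor diagonal = √(22.3² + 14.9²) = √719.3000 ≈ 26.8198 mm.
Diagonal AOV on the new format = 2·arctan(26.8198 / (2 × 6.4791)) = 2·arctan(2.06973) ≈ 128.4245°.

128.42°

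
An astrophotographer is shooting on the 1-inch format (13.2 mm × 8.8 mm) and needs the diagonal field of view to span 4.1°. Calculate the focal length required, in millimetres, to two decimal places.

Sensor diagonal = √(13.2² + 8.8²) = √251.6800 ≈ 15.8644 mm.
From α = 2·arctan(d/2f) we get f = d / (2·tan(α/2)).
With d = 15.8644 mm and α/2 = 2.05°, tan(α/2) ≈ 0.03579, so f ≈ 15.8644 / 0.07159 ≈ 221.6041 mm.

221.60 mm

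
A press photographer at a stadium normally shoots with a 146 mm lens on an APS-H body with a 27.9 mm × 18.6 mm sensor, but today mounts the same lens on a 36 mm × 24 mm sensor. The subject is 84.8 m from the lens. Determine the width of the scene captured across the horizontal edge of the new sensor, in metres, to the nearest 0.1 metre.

The focal length stays 146 mm; the relevant sensor dimension is now w = 36 mm. Object distance dₒ = 84.8 m = 84800 mm.
Thin-lens field width W = w·(dₒ − f)/f = 36 × (84800 − 146)/146 ≈ 20873.589 mm = 20.8736 m.

20.9 m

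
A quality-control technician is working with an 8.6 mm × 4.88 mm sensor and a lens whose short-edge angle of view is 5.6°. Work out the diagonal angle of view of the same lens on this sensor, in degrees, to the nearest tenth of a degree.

11.3°

From the short-edge AOV: f = 4.88 / (2·tan(2.8°)) = 4.88 / 0.09782 ≈ 49.8894 mm.
Sensor diagonal = √(8.6² + 4.88²) = √97.7744 ≈ 9.8881 mm.
Diagonal AOV = 2·arctan(9.8881 / (2 × 49.8894)) = 2·arctan(0.09910) ≈ 11.3191°.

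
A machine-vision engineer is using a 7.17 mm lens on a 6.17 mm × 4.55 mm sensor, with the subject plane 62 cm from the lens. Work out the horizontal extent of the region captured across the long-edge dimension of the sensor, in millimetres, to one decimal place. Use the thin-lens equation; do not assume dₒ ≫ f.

527.4 mm

dₒ: 62 cm = 620 mm.
Similar triangles through the lens centre give W/dₒ = w/dᵢ; with 1/f = 1/dₒ + 1/dᵢ this gives W = w·(dₒ − f)/f.
W = 6.17 mm × (620 − 7.17) / 7.17 = 6.17 × 85.4714 ≈ 527.359 mm.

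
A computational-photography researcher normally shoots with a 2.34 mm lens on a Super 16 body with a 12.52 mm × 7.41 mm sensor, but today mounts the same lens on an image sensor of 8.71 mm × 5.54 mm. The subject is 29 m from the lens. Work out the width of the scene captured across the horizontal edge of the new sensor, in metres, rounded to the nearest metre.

The focal length stays 2.34 mm; the relevant sensor dimension is now w = 8.71 mm. Object distance dₒ = 29 m = 29000 mm.
Thin-lens field width W = w·(dₒ − f)/f = 8.71 × (29000 − 2.34)/2.34 ≈ 107935.734 mm = 107.936 m.

108 m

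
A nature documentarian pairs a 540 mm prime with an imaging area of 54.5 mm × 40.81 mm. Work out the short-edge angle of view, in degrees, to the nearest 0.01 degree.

4.33°

Angle of view α = 2·arctan(h/2f) with h = 40.81 mm and f = 540 mm.
h/2f = 0.03779; arctan(0.03779) ≈ 2.1640°, so α ≈ 4.3280°.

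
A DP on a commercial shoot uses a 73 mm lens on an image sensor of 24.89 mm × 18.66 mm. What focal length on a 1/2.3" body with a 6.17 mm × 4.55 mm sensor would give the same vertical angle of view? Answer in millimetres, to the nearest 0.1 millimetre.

Equal angle of view means equal height/f ratio, so f₂ = f₁ · (height₂/height₁) = 73 × 4.55/18.66.
f₂ = 73 × 0.24384 ≈ 17.800 mm.

17.8 mm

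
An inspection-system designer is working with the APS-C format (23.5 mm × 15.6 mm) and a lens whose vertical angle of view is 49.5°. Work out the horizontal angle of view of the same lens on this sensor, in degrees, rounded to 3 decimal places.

From the vertical AOV: f = 15.6 / (2·tan(24.75°)) = 15.6 / 0.92201 ≈ 16.9195 mm.
Horizontal AOV = 2·arctan(23.5 / (2 × 16.9195)) = 2·arctan(0.69446) ≈ 69.5572°.

69.557°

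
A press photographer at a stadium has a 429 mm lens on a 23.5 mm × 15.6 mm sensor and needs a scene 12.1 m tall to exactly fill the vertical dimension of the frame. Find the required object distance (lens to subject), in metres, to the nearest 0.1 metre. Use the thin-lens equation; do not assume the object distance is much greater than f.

333.2 m

W: 12.1 m = 12100 mm.
Magnification m = h/W = dᵢ/dₒ; combined with 1/f = 1/dₒ + 1/dᵢ this gives dₒ = f·(1 + W/h).
dₒ = 429 mm × (1 + 12100/15.6) = 429 × 776.6410 ≈ 333179.000 mm = 333.179 m.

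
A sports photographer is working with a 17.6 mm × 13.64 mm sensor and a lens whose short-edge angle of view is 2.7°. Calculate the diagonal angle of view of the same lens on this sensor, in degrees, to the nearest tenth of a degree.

4.4°

From the short-edge AOV: f = 13.64 / (2·tan(1.35°)) = 13.64 / 0.04713 ≈ 289.3962 mm.
Sensor diagonal = √(17.6² + 13.64²) = √495.8096 ≈ 22.2668 mm.
Diagonal AOV = 2·arctan(22.2668 / (2 × 289.3962)) = 2·arctan(0.03847) ≈ 4.4063°.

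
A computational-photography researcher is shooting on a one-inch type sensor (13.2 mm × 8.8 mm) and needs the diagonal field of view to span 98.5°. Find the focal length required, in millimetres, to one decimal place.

Sensor diagonal = √(13.2² + 8.8²) = √251.6800 ≈ 15.8644 mm.
From α = 2·arctan(d/2f) we get f = d / (2·tan(α/2)).
With d = 15.8644 mm and α/2 = 49.25°, tan(α/2) ≈ 1.16056, so f ≈ 15.8644 / 2.32111 ≈ 6.8348 mm.

6.8 mm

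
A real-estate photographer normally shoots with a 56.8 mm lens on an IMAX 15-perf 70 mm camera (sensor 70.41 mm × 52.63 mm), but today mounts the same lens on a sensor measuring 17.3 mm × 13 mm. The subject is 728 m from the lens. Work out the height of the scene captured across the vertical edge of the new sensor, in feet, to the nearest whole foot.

The focal length stays 56.8 mm; the relevant sensor dimension is now h = 13 mm. Object distance dₒ = 728 m = 728000 mm.
Thin-lens field height W = h·(dₒ − f)/f = 13 × (728000 − 56.8)/56.8 ≈ 166606.718 mm = 166606.718/304.8 ft = 546.61 ft.

547 ft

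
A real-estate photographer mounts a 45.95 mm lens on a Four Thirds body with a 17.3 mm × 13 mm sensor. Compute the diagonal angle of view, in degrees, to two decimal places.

26.50°

Sensor diagonal = √(17.3² + 13²) = √468.2900 ≈ 21.6400 mm.
Angle of view α = 2·arctan(d/2f) with d = 21.6400 mm and f = 45.95 mm.
d/2f = 0.23547; arctan(0.23547) ≈ 13.2503°, so α ≈ 26.5005°.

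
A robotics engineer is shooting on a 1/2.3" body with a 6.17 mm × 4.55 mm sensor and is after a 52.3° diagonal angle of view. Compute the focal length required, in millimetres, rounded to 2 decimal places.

Sensor diagonal = √(6.17² + 4.55²) = √58.7714 ≈ 7.6663 mm.
From α = 2·arctan(d/2f) we get f = d / (2·tan(α/2)).
With d = 7.6663 mm and α/2 = 26.15°, tan(α/2) ≈ 0.49098, so f ≈ 7.6663 / 0.98196 ≈ 7.8071 mm.

7.81 mm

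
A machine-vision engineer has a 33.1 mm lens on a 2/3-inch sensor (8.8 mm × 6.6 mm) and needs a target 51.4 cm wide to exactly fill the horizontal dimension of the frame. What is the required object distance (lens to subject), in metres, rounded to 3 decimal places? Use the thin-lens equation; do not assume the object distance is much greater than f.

1.966 m

W: 51.4 cm = 514 mm.
Magnification m = w/W = dᵢ/dₒ; combined with 1/f = 1/dₒ + 1/dᵢ this gives dₒ = f·(1 + W/w).
dₒ = 33.1 mm × (1 + 514/8.8) = 33.1 × 59.4091 ≈ 1966.441 mm = 1.96644 m.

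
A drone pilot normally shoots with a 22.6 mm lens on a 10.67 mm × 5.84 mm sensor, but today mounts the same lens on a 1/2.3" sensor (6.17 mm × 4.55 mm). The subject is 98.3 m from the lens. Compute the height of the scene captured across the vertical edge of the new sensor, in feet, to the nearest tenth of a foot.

The focal length stays 22.6 mm; the relevant sensor dimension is now h = 4.55 mm. Object distance dₒ = 98.3 m = 98300 mm.
Thin-lens field height W = h·(dₒ − f)/f = 4.55 × (98300 − 22.6)/22.6 ≈ 19785.937 mm = 19785.937/304.8 ft = 64.9145 ft.

64.9 ft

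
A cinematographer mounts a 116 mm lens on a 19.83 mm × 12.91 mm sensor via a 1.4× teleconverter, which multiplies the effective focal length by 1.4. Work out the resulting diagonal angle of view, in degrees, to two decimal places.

Effective focal length f = 116 × 1.4 = 162.4 mm.
Sensor diagonal = √(19.83² + 12.91²) = √559.8970 ≈ 23.6621 mm.
α = 2·arctan(23.662 / (2 × 162.4)) = 2·arctan(0.07285) ≈ 8.3334°.

8.33°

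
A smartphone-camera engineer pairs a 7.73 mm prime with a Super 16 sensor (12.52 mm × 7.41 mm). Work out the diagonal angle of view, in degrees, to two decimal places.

86.52°

Sensor diagonal = √(12.52² + 7.41²) = √211.6585 ≈ 14.5485 mm.
Angle of view α = 2·arctan(d/2f) with d = 14.5485 mm and f = 7.73 mm.
d/2f = 0.94104; arctan(0.94104) ≈ 43.2602°, so α ≈ 86.5203°.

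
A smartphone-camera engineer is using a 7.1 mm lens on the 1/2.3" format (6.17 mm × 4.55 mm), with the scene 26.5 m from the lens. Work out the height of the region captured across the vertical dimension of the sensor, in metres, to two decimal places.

16.98 m

dₒ: 26.5 m = 26500 mm.
Similar triangles through the lens centre give W/dₒ = h/dᵢ; with 1/f = 1/dₒ + 1/dᵢ this gives W = h·(dₒ − f)/f.
W = 4.55 mm × (26500 − 7.1) / 7.1 = 4.55 × 3731.3944 ≈ 16977.844 mm = 16.9778 m.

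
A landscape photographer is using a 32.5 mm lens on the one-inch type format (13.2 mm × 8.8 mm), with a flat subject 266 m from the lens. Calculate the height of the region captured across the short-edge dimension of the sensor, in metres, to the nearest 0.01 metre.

dₒ: 266 m = 266000 mm.
Similar triangles through the lens centre give W/dₒ = h/dᵢ; with 1/f = 1/dₒ + 1/dᵢ this gives W = h·(dₒ − f)/f.
W = 8.8 mm × (266000 − 32.5) / 32.5 = 8.8 × 8183.6154 ≈ 72015.815 mm = 72.0158 m.

72.02 m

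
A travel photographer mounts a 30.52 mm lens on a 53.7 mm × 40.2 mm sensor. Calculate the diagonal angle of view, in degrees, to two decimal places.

Sensor diagonal = √(53.7² + 40.2²) = √4499.7300 ≈ 67.0800 mm.
Angle of view α = 2·arctan(d/2f) with d = 67.0800 mm and f = 30.52 mm.
d/2f = 1.09895; arctan(1.09895) ≈ 47.6991°, so α ≈ 95.3983°.

95.40°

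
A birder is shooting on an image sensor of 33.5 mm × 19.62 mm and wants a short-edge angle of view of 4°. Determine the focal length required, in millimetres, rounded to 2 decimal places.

From α = 2·arctan(h/2f) we get f = h / (2·tan(α/2)).
With h = 19.62 mm and α/2 = 2°, tan(α/2) ≈ 0.03492, so f ≈ 19.62 / 0.06984 ≈ 280.9216 mm.

280.92 mm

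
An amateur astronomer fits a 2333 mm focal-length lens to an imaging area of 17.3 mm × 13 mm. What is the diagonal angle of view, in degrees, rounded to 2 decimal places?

0.53°

Sensor diagonal = √(17.3² + 13²) = √468.2900 ≈ 21.6400 mm.
Angle of view α = 2·arctan(d/2f) with d = 21.6400 mm and f = 2333 mm.
d/2f = 0.00464; arctan(0.00464) ≈ 0.2657°, so α ≈ 0.5314°.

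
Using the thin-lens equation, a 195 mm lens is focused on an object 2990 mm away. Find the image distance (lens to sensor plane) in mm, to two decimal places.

208.60 mm

1/dᵢ = 1/f − 1/dₒ = 1/195 − 1/2990 = 0.0047938 mm⁻¹.
dᵢ = 1/0.0047938 ≈ 208.6047 mm.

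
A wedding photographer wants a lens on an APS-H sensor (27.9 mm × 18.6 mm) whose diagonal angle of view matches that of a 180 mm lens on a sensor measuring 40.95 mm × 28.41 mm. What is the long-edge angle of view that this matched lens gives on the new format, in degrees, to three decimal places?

Sensor diagonal = √(40.95² + 28.41²) = √2484.0306 ≈ 49.8401 mm.
Sensor diagonal = √(27.9² + 18.6²) = √1124.3700 ≈ 33.5316 mm.
Equal diagonal AOV ⇒ f₂ = f₁ · 33.5316/49.8401 = 180 × 0.67278 ≈ 121.1013 mm.
Long-edge AOV on the new format = 2·arctan(27.9 / (2 × 121.1013)) = 2·arctan(0.11519) ≈ 13.1422°.

13.142°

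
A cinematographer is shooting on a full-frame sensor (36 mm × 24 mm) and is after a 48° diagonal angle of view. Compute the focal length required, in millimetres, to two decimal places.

Sensor diagonal = √(36² + 24²) = √1872.0000 ≈ 43.2666 mm.
From α = 2·arctan(d/2f) we get f = d / (2·tan(α/2)).
With d = 43.2666 mm and α/2 = 24°, tan(α/2) ≈ 0.44523, so f ≈ 43.2666 / 0.89046 ≈ 48.5892 mm.

48.59 mm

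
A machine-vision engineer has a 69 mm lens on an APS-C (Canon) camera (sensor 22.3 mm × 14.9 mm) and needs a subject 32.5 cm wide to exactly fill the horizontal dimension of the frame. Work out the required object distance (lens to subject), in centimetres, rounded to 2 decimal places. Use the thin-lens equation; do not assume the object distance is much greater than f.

107.46 cm

W: 32.5 cm = 325 mm.
Magnification m = w/W = dᵢ/dₒ; combined with 1/f = 1/dₒ + 1/dᵢ this gives dₒ = f·(1 + W/w).
dₒ = 69 mm × (1 + 325/22.3) = 69 × 15.5740 ≈ 1074.605 mm = 107.461 cm.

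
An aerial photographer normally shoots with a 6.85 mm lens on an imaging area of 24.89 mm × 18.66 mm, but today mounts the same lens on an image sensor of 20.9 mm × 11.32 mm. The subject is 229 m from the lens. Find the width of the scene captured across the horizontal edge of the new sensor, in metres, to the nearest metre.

The focal length stays 6.85 mm; the relevant sensor dimension is now w = 20.9 mm. Object distance dₒ = 229 m = 229000 mm.
Thin-lens field width W = w·(dₒ − f)/f = 20.9 × (229000 − 6.85)/6.85 ≈ 698679.830 mm = 698.68 m.

699 m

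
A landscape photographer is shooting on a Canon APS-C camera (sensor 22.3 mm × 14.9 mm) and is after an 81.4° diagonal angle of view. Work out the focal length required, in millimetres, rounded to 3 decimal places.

Sensor diagonal = √(22.3² + 14.9²) = √719.3000 ≈ 26.8198 mm.
From α = 2·arctan(d/2f) we get f = d / (2·tan(α/2)).
With d = 26.8198 mm and α/2 = 40.7°, tan(α/2) ≈ 0.86014, so f ≈ 26.8198 / 1.72027 ≈ 15.5904 mm.

15.590 mm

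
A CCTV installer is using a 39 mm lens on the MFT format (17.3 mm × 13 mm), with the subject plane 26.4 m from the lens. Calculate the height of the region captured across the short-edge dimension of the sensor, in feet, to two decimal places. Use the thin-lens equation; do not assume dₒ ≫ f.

28.83 ft

dₒ: 26.4 m = 26400 mm.
Similar triangles through the lens centre give W/dₒ = h/dᵢ; with 1/f = 1/dₒ + 1/dᵢ this gives W = h·(dₒ − f)/f.
W = 13 mm × (26400 − 39) / 39 = 13 × 675.9231 ≈ 8787.000 mm = 8787.000/304.8 ft = 28.8287 ft.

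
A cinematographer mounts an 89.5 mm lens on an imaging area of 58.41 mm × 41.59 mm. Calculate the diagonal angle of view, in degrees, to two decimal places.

Sensor diagonal = √(58.41² + 41.59²) = √5141.4562 ≈ 71.7039 mm.
Angle of view α = 2·arctan(d/2f) with d = 71.7039 mm and f = 89.5 mm.
d/2f = 0.40058; arctan(0.40058) ≈ 21.8301°, so α ≈ 43.6602°.

43.66°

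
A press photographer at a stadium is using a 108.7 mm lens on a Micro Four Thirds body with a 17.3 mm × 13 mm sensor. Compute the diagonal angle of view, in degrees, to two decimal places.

Sensor diagonal = √(17.3² + 13²) = √468.2900 ≈ 21.6400 mm.
Angle of view α = 2·arctan(d/2f) with d = 21.6400 mm and f = 108.7 mm.
d/2f = 0.09954; arctan(0.09954) ≈ 5.6845°, so α ≈ 11.3690°.

11.37°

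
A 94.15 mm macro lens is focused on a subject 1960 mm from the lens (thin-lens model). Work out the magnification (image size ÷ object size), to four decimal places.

0.0505×

Thin lens: 1/f = 1/dₒ + 1/dᵢ → 1/dᵢ = 1/94.15 − 1/1960 = 0.0101111 mm⁻¹, so dᵢ ≈ 98.9008 mm.
Magnification m = dᵢ/dₒ = 98.9008/1960 ≈ 0.05046.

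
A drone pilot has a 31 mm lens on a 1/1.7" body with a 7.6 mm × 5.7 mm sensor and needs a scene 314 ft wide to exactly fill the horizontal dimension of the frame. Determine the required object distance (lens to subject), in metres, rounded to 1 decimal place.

W: 314 ft × 304.8 mm/ft = 95707.20 mm.
Magnification m = w/W = dᵢ/dₒ; combined with 1/f = 1/dₒ + 1/dᵢ this gives dₒ = f·(1 + W/w).
dₒ = 31 mm × (1 + 95707.2/7.6) = 31 × 12594.0522 ≈ 390415.619 mm = 390.416 m.

390.4 m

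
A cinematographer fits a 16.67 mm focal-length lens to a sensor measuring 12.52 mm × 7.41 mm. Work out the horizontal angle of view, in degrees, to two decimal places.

Angle of view α = 2·arctan(w/2f) with w = 12.52 mm and f = 16.67 mm.
w/2f = 0.37552; arctan(0.37552) ≈ 20.5824°, so α ≈ 41.1648°.

41.16°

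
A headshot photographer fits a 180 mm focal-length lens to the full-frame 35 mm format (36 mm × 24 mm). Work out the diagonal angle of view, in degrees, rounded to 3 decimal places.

Sensor diagonal = √(36² + 24²) = √1872.0000 ≈ 43.2666 mm.
Angle of view α = 2·arctan(d/2f) with d = 43.2666 mm and f = 180 mm.
d/2f = 0.12019; arctan(0.12019) ≈ 6.8532°, so α ≈ 13.7064°.

13.706°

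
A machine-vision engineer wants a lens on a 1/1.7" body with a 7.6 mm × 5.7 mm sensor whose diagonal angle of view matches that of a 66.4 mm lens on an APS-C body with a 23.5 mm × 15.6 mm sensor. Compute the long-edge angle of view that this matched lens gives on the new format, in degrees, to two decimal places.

19.29°

Sensor diagonal = √(23.5² + 15.6²) = √795.6100 ≈ 28.2066 mm.
Sensor diagonal = √(7.6² + 5.7²) = √90.2500 ≈ 9.5000 mm.
Equal diagonal AOV ⇒ f₂ = f₁ · 9.5000/28.2066 = 66.4 × 0.33680 ≈ 22.3636 mm.
Long-edge AOV on the new format = 2·arctan(7.6 / (2 × 22.3636)) = 2·arctan(0.16992) ≈ 19.2871°.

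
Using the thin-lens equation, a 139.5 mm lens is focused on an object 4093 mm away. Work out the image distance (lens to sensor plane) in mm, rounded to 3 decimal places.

1/dᵢ = 1/f − 1/dₒ = 1/139.5 − 1/4093 = 0.0069241 mm⁻¹.
dᵢ = 1/0.0069241 ≈ 144.4223 mm.

144.422 mm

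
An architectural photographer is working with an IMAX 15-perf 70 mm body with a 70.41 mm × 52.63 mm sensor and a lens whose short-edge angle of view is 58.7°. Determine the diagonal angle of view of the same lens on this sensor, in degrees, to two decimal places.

86.41°

From the short-edge AOV: f = 52.63 / (2·tan(29.35°)) = 52.63 / 1.12464 ≈ 46.7970 mm.
Sensor diagonal = √(70.41² + 52.63²) = √7727.4850 ≈ 87.9061 mm.
Diagonal AOV = 2·arctan(87.9061 / (2 × 46.7970)) = 2·arctan(0.93923) ≈ 86.4100°.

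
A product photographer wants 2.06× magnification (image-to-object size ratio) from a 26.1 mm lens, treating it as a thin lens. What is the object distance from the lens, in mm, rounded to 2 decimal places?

With m = dᵢ/dₒ and 1/f = 1/dₒ + 1/dᵢ, substituting dᵢ = m·dₒ gives 1/f = (1 + 1/m)/dₒ, hence dₒ = f·(1 + 1/m).
dₒ = 26.1 × (1 + 1/2.06) = 26.1 × 1.48544 ≈ 38.770 mm.

38.77 mm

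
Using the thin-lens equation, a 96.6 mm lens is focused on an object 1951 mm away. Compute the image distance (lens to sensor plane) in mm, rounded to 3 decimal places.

1/dᵢ = 1/f − 1/dₒ = 1/96.6 − 1/1951 = 0.0098394 mm⁻¹.
dᵢ = 1/0.0098394 ≈ 101.6321 mm.

101.632 mm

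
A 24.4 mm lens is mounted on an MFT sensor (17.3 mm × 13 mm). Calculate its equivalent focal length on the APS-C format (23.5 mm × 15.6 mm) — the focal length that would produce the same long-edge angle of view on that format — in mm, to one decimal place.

33.1 mm

Equal angle of view means equal width/f ratio, so f₂ = f₁ · (width₂/width₁) = 24.4 × 23.5/17.3.
f₂ = 24.4 × 1.35838 ≈ 33.145 mm.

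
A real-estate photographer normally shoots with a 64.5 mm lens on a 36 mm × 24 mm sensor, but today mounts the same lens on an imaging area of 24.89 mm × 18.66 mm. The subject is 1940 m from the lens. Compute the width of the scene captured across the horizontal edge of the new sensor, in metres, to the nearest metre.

749 m

The focal length stays 64.5 mm; the relevant sensor dimension is now w = 24.89 mm. Object distance dₒ = 1940 m = 1.94e+06 mm.
Thin-lens field width W = w·(dₒ − f)/f = 24.89 × (1.94e+06 − 64.5)/64.5 ≈ 748604.567 mm = 748.605 m.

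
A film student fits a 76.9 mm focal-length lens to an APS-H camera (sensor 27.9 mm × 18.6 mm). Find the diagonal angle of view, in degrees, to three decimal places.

24.598°

Sensor diagonal = √(27.9² + 18.6²) = √1124.3700 ≈ 33.5316 mm.
Angle of view α = 2·arctan(d/2f) with d = 33.5316 mm and f = 76.9 mm.
d/2f = 0.21802; arctan(0.21802) ≈ 12.2992°, so α ≈ 24.5984°.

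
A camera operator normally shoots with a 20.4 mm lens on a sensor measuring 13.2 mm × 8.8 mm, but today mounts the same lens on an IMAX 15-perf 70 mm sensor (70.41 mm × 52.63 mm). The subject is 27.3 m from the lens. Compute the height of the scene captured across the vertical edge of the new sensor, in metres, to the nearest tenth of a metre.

70.4 m

The focal length stays 20.4 mm; the relevant sensor dimension is now h = 52.63 mm. Object distance dₒ = 27.3 m = 27300 mm.
Thin-lens field height W = h·(dₒ − f)/f = 52.63 × (27300 − 20.4)/20.4 ≈ 70378.694 mm = 70.3787 m.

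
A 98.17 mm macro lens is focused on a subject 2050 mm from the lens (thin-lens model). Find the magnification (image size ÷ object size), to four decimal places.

Thin lens: 1/f = 1/dₒ + 1/dᵢ → 1/dᵢ = 1/98.17 − 1/2050 = 0.0096986 mm⁻¹, so dᵢ ≈ 103.1076 mm.
Magnification m = dᵢ/dₒ = 103.1076/2050 ≈ 0.05030.

0.0503×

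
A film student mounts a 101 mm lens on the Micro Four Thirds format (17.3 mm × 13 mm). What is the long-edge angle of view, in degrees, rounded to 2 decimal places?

Angle of view α = 2·arctan(w/2f) with w = 17.3 mm and f = 101 mm.
w/2f = 0.08564; arctan(0.08564) ≈ 4.8951°, so α ≈ 9.7901°.

9.79°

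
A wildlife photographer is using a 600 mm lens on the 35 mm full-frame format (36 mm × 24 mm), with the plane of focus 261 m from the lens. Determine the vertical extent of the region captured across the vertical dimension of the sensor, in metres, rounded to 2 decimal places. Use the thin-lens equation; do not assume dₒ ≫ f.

dₒ: 261 m = 261000 mm.
Similar triangles through the lens centre give W/dₒ = h/dᵢ; with 1/f = 1/dₒ + 1/dᵢ this gives W = h·(dₒ − f)/f.
W = 24 mm × (261000 − 600) / 600 = 24 × 434.0000 ≈ 10416.000 mm = 10.416 m.

10.42 m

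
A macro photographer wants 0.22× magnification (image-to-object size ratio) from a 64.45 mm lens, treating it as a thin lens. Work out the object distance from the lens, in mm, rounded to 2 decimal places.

With m = dᵢ/dₒ and 1/f = 1/dₒ + 1/dᵢ, substituting dᵢ = m·dₒ gives 1/f = (1 + 1/m)/dₒ, hence dₒ = f·(1 + 1/m).
dₒ = 64.45 × (1 + 1/0.22) = 64.45 × 5.54545 ≈ 357.405 mm.

357.40 mm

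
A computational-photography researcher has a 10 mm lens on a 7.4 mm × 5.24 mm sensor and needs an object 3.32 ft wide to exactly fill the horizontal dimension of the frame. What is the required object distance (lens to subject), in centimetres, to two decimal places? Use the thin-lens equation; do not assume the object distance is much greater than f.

137.75 cm

W: 3.32 ft × 304.8 mm/ft = 1011.94 mm.
Magnification m = w/W = dᵢ/dₒ; combined with 1/f = 1/dₒ + 1/dᵢ this gives dₒ = f·(1 + W/w).
dₒ = 10 mm × (1 + 1011.94/7.4) = 10 × 137.7481 ≈ 1377.481 mm = 137.748 cm.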